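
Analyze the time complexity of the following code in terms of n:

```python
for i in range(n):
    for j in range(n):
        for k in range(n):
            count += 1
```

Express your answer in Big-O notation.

This is Triple nested loop. Time complexity: O(n³).

Answer: O(n³)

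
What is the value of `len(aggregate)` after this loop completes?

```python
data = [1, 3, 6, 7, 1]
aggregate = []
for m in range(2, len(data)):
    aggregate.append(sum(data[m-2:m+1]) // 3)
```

Number of 3-element averages
`aggregate` takes the values: [] → [3] → [3, 5] → [3, 5, 4]
So `len(aggregate)` = 3

Answer: 3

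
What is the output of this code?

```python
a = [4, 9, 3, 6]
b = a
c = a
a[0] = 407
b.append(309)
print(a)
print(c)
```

Key concept: multiple aliases.
Step by step:
`a = [4, 9, 3, 6]` → a = [4, 9, 3, 6]
`b = a` → b = [4, 9, 3, 6] (same object as a)
`c = a` → c = [4, 9, 3, 6] (same object as a, b)
`a[0] = 407` → a = [407, 9, 3, 6] (same object as b, c); b = [407, 9, 3, 6] (same object as a, c); c = [407, 9, 3, 6] (same object as a, b)
`b.append(309)` → a = [407, 9, 3, 6, 309] (same object as b, c); b = [407, 9, 3, 6, 309] (same object as a, c); c = [407, 9, 3, 6, 309] (same object as a, b)
`print(a)` → prints [407, 9, 3, 6, 309]
`print(c)` → prints [407, 9, 3, 6, 309]

Answer:
[407, 9, 3, 6, 309]
[407, 9, 3, 6, 309]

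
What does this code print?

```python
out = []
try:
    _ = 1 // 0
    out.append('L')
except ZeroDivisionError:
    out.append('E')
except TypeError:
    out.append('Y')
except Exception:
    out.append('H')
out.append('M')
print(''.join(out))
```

Execution trace: 'E' (except ZeroDivisionError) → 'M' (after the try/except). Output: EM

Answer: EM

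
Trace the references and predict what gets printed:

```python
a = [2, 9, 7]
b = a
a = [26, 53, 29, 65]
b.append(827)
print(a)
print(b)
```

Key concept: rebinding vs mutation: a is rebound to a new list, b still points at the original.
Step by step:
`a = [2, 9, 7]` → a = [2, 9, 7]
`b = a` → b = [2, 9, 7] (same object as a)
`a = [26, 53, 29, 65]` → a = [26, 53, 29, 65]
`b.append(827)` → b = [2, 9, 7, 827]
`print(a)` → prints [26, 53, 29, 65]
`print(b)` → prints [2, 9, 7, 827]

Answer:
[26, 53, 29, 65]
[2, 9, 7, 827]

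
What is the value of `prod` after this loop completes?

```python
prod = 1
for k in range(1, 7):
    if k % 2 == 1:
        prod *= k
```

Product of odd numbers 1 to 6
`prod` takes the values: 1 → 3 → 15

Answer: 15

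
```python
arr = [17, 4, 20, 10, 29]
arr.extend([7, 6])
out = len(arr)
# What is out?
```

Trace:
`arr = [17, 4, 20, 10, 29]` → arr = [17, 4, 20, 10, 29]
`arr.extend([7, 6])` → arr = [17, 4, 20, 10, 29, 7, 6]
`out = len(arr)` → out = 7
So out = 7

Answer: 7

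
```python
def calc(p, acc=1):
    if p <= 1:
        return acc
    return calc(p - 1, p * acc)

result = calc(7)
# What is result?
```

Accumulator trace (n, acc): (7, 1) -> (6, 7) -> (5, 42) -> (4, 210) -> (3, 840) -> (2, 2520) -> (1, 5040) -> return 5040

Answer: 5040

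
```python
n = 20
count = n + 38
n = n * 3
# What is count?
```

Trace:
`n = 20` → n = 20
`count = n + 38` → count = 58
`n = n * 3` → n = 60
So count = 58

Answer: 58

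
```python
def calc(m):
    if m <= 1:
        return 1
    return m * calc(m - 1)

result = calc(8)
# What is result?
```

calc(8) = 8 * 7 * 6 * 5 * 4 * 3 * 2 * 1 = 40320

Answer: 40320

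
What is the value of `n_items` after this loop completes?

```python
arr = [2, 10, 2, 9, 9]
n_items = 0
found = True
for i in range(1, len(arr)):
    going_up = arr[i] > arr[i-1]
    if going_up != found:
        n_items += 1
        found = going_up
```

Count direction changes in [2, 10, 2, 9, 9]
`n_items` takes the values: 0 → 1 → 2 → 3

Answer: 3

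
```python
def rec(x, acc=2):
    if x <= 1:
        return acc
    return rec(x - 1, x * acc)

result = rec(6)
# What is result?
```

Accumulator trace (n, acc): (6, 2) -> (5, 12) -> (4, 60) -> (3, 240) -> (2, 720) -> (1, 1440) -> return 1440

Answer: 1440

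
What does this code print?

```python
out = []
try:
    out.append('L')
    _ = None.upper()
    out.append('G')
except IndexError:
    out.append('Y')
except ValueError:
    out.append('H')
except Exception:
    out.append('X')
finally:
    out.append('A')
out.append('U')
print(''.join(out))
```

Execution trace: 'L' (try body) → 'X' (except Exception) → 'A' (finally) → 'U' (after the try/except). Output: LXAU

Answer: LXAU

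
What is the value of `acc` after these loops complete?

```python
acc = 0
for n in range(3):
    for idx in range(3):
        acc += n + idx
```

Sum of all n+idx for n,idx in 3x3
`acc` takes the values: 0 → 1 → 3 → 4 → 6 → 9 → 11 → 14 → 18

Answer: 18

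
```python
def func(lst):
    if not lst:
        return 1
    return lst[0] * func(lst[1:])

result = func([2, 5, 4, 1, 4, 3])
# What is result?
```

Product over [2, 5, 4, 1, 4, 3] = 2 * 5 * 4 * 1 * 4 * 3 = 480

Answer: 480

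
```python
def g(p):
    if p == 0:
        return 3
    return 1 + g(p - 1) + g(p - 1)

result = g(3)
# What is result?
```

g(p) = 1 + 2·g(p-1), g(0)=3. Closed form: (3+1)·2^3 - 1 = 31.

Answer: 31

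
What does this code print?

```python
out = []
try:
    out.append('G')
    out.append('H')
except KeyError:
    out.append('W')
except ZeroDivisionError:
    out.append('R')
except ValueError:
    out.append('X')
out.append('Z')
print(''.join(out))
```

Execution trace: 'G' (try body) → 'H' (try body, no exception) → 'Z' (after the try/except). Output: GHZ

Answer: GHZ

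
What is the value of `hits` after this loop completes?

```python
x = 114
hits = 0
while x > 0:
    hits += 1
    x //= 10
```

Count digits by repeated division by 10
`hits` takes the values: 0 → 1 → 2 → 3

Answer: 3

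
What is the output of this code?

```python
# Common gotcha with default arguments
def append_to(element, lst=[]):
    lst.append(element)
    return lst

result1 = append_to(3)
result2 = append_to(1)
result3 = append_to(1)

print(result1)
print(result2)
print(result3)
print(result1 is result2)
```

Key concept: mutable default argument gotcha.
Step by step:
`result1 = append_to(3)` → result1 = [3]
`result2 = append_to(1)` → result1 = [3, 1] (same object as result2); result2 = [3, 1] (same object as result1)
`result3 = append_to(1)` → result1 = [3, 1, 1] (same object as result2, result3); result2 = [3, 1, 1] (same object as result1, result3); result3 = [3, 1, 1] (same object as result1, result2)
`print(result1)` → prints [3, 1, 1]
`print(result2)` → prints [3, 1, 1]
`print(result3)` → prints [3, 1, 1]
`print(result1 is result2)` → prints True

Answer:
[3, 1, 1]
[3, 1, 1]
[3, 1, 1]
True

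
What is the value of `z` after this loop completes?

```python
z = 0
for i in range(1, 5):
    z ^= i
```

XOR of 1 to 4
`z` takes the values: 0 → 1 → 3 → 0 → 4

Answer: 4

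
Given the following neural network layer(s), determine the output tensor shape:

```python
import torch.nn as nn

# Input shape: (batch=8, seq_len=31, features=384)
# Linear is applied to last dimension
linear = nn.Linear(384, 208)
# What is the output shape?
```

Input: (8, 31, 384) -> Output: (8, 31, 208)

Answer: (8, 31, 208)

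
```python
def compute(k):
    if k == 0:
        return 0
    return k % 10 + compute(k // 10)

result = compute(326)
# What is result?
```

Sum of digits of 326: 6 + 2 + 3 = 11

Answer: 11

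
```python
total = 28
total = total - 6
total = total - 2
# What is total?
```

Trace:
`total = 28` → total = 28
`total = total - 6` → total = 22
`total = total - 2` → total = 20
So total = 20

Answer: 20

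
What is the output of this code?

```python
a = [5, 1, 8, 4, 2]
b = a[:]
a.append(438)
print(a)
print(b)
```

Key concept: slice [:] creates copy.
Step by step:
`a = [5, 1, 8, 4, 2]` → a = [5, 1, 8, 4, 2]
`b = a[:]` → b = [5, 1, 8, 4, 2]
`a.append(438)` → a = [5, 1, 8, 4, 2, 438]
`print(a)` → prints [5, 1, 8, 4, 2, 438]
`print(b)` → prints [5, 1, 8, 4, 2]

Answer:
[5, 1, 8, 4, 2, 438]
[5, 1, 8, 4, 2]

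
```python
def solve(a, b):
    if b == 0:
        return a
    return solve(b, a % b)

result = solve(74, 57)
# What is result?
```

solve(74, 57) -> solve(57, 17) -> solve(17, 6) -> solve(6, 5) -> solve(5, 1) -> solve(1, 0) -> 1

Answer: 1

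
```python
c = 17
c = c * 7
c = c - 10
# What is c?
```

Trace:
`c = 17` → c = 17
`c = c * 7` → c = 119
`c = c - 10` → c = 109
So c = 109

Answer: 109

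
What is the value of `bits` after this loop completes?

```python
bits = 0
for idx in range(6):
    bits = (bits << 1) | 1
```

Build 6 consecutive 1-bits: 0b111111
`bits` takes the values: 0 → 1 → 3 → 7 → 15 → 31 → 63

Answer: 63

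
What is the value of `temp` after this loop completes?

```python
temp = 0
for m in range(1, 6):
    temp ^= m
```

XOR of 1 to 5
`temp` takes the values: 0 → 1 → 3 → 0 → 4 → 1

Answer: 1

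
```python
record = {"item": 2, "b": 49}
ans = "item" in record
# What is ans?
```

Trace:
`record = {"item": 2, "b": 49}` → record = {'item': 2, 'b': 49}
`ans = "item" in record` → ans = True
So ans = True

Answer: True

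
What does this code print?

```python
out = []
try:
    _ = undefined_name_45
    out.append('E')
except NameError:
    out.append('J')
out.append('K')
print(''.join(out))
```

Execution trace: 'J' (except NameError) → 'K' (after the try/except). Output: JK

Answer: JK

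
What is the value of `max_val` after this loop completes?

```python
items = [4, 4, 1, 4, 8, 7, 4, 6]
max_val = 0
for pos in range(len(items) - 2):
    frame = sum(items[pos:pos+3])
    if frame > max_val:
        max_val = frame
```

Max sum of 3-element window in [4, 4, 1, 4, 8, 7, 4, 6]
`max_val` takes the values: 0 → 9 → 13 → 19

Answer: 19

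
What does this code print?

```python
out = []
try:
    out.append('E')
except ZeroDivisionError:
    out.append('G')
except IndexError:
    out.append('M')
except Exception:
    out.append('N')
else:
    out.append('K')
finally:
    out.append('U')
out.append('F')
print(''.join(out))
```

Execution trace: 'E' (try body, no exception) → 'K' (else) → 'U' (finally) → 'F' (after the try/except). Output: EKUF

Answer: EKUF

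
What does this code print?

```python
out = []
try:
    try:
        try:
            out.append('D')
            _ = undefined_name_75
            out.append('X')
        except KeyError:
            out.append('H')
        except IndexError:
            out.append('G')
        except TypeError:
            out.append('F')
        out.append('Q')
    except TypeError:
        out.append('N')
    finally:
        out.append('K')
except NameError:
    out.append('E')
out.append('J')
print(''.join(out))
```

Execution trace: 'D' (inner try body) → 'K' (finally) → 'E' (outer except NameError) → 'J' (after the try/except). Output: DKEJ

Answer: DKEJ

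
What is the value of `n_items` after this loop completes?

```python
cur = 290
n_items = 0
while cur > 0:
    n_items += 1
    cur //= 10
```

Count digits by repeated division by 10
`n_items` takes the values: 0 → 1 → 2 → 3

Answer: 3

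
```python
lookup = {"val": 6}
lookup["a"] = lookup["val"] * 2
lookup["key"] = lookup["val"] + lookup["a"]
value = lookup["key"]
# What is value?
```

Trace:
`lookup = {"val": 6}` → lookup = {'val': 6}
`lookup["a"] = lookup["val"] * 2` → lookup = {'val': 6, 'a': 12}
`lookup["key"] = lookup["val"] + lookup["a"]` → lookup = {'val': 6, 'a': 12, 'key': 18}
`value = lookup["key"]` → value = 18
So value = 18

Answer: 18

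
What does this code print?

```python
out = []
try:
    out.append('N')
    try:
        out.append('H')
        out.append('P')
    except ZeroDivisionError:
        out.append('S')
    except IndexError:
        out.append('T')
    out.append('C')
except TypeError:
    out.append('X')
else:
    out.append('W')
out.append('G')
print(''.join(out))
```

Execution trace: 'N' (try body) → 'H' (inner try body) → 'P' (inner try body, no exception) → 'C' (try body, no exception) → 'W' (else) → 'G' (after the try/except). Output: NHPCWG

Answer: NHPCWG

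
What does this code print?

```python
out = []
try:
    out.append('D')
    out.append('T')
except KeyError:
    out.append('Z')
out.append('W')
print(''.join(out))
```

Execution trace: 'D' (try body) → 'T' (try body, no exception) → 'W' (after the try/except). Output: DTW

Answer: DTW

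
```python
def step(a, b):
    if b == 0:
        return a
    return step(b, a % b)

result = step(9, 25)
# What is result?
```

step(9, 25) -> step(25, 9) -> step(9, 7) -> step(7, 2) -> step(2, 1) -> step(1, 0) -> 1

Answer: 1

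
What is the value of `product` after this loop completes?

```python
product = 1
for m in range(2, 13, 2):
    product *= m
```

Product of even numbers 2 to 12
`product` takes the values: 1 → 2 → 8 → 48 → 384 → 3840 → 46080

Answer: 46080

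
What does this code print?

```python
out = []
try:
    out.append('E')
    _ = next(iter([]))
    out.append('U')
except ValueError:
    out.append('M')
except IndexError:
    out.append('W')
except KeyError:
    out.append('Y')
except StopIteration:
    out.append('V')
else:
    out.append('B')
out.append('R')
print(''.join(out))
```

Execution trace: 'E' (try body) → 'V' (except StopIteration) → 'R' (after the try/except). Output: EVR

Answer: EVR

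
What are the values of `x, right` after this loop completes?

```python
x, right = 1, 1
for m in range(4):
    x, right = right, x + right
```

Fibonacci: after 4 iterations
`x, right` takes the values: (1, 1) → (1, 2) → (2, 3) → (3, 5) → (5, 8)

Answer: 5, 8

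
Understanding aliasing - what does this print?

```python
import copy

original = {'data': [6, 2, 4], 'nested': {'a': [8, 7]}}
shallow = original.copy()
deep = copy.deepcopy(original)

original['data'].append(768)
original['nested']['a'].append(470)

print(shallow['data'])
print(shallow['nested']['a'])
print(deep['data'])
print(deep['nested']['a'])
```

Key concept: comparing shallow vs deep copy.
Step by step:
`original = {'data': [6, 2, 4], 'nested': {'a': [8, 7]}}` → original = {'data': [6, 2, 4], 'nested': {'a': [8, 7]}}
`shallow = original.copy()` → shallow = {'data': [6, 2, 4], 'nested': {'a': [8, 7]}}
`deep = copy.deepcopy(original)` → deep = {'data': [6, 2, 4], 'nested': {'a': [8, 7]}}
`original['data'].append(768)` → original = {'data': [6, 2, 4, 768], 'nested': {'a': [8, 7]}}; shallow = {'data': [6, 2, 4, 768], 'nested': {'a': [8, 7]}}
`original['nested']['a'].append(470)` → original = {'data': [6, 2, 4, 768], 'nested': {'a': [8, 7, 470]}}; shallow = {'data': [6, 2, 4, 768], 'nested': {'a': [8, 7, 470]}}
`print(shallow['data'])` → prints [6, 2, 4, 768]
`print(shallow['nested']['a'])` → prints [8, 7, 470]
`print(deep['data'])` → prints [6, 2, 4]
`print(deep['nested']['a'])` → prints [8, 7]

Answer:
[6, 2, 4, 768]
[8, 7, 470]
[6, 2, 4]
[8, 7]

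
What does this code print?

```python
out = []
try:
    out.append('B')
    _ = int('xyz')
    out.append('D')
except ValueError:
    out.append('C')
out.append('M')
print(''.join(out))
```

Execution trace: 'B' (try body) → 'C' (except ValueError) → 'M' (after the try/except). Output: BCM

Answer: BCM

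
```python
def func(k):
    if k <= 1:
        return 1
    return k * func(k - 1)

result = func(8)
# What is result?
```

func(8) = 8 * 7 * 6 * 5 * 4 * 3 * 2 * 1 = 40320

Answer: 40320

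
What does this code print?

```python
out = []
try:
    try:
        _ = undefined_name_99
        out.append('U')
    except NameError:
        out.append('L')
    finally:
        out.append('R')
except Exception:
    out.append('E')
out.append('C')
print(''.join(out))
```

Execution trace: 'L' (inner except NameError) → 'R' (inner finally) → 'C' (after the try/except). Output: LRC

Answer: LRC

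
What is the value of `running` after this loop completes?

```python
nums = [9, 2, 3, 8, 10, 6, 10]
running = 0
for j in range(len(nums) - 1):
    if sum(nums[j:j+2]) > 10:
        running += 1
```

Count windows with sum > 10
`running` takes the values: 0 → 1 → 2 → 3 → 4 → 5

Answer: 5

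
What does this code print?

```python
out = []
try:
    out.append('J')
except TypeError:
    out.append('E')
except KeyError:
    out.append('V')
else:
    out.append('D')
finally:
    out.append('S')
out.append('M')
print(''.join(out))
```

Execution trace: 'J' (try body, no exception) → 'D' (else) → 'S' (finally) → 'M' (after the try/except). Output: JDSM

Answer: JDSM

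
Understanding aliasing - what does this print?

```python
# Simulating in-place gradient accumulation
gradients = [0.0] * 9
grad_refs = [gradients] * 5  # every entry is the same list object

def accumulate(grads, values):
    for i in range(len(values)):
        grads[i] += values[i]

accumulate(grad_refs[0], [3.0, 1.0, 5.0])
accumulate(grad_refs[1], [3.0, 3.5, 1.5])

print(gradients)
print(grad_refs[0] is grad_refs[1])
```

Key concept: gradient accumulation aliasing.
Step by step:
`gradients = [0.0] * 9` → gradients = [0.0, 0.0, 0.0, 0.0, 0.0, 0.0, 0.0, 0.0, 0.0]
`grad_refs = [gradients] * 5` → grad_refs = [[0.0, 0.0, 0.0, 0.0, 0.0, 0.0, 0.0, 0.0, 0.0], [0.0, 0.0, 0.0, 0.0, 0.0, 0.0, 0.0, 0.0, 0.0], [0.0, 0.0, 0.0, 0.0, 0.0, 0.0, 0.0, 0.0, 0.0], [0.0, 0.0, 0.0, 0.0, 0.0, 0.0, 0.0, 0.0, 0.0], [0.0, 0.0, 0.0, 0.0, 0.0, 0.0, 0.0, 0.0, 0.0]]
`accumulate(grad_refs[0], [3.0, 1.0, 5.0])` → gradients = [3.0, 1.0, 5.0, 0.0, 0.0, 0.0, 0.0, 0.0, 0.0]; grad_refs = [[3.0, 1.0, 5.0, 0.0, 0.0, 0.0, 0.0, 0.0, 0.0], [3.0, 1.0, 5.0, 0.0, 0.0, 0.0, 0.0, 0.0, 0.0], [3.0, 1.0, 5.0, 0.0, 0.0, 0.0, 0.0, 0.0, 0.0], [3.0, 1.0, 5.0, 0.0, 0.0, 0.0, 0.0, 0.0, 0.0], [3.0, 1.0, 5.0, 0.0, 0.0, 0.0, 0.0, 0.0, 0.0]]
`accumulate(grad_refs[1], [3.0, 3.5, 1.5])` → gradients = [6.0, 4.5, 6.5, 0.0, 0.0, 0.0, 0.0, 0.0, 0.0]; grad_refs = [[6.0, 4.5, 6.5, 0.0, 0.0, 0.0, 0.0, 0.0, 0.0], [6.0, 4.5, 6.5, 0.0, 0.0, 0.0, 0.0, 0.0, 0.0], [6.0, 4.5, 6.5, 0.0, 0.0, 0.0, 0.0, 0.0, 0.0], [6.0, 4.5, 6.5, 0.0, 0.0, 0.0, 0.0, 0.0, 0.0], [6.0, 4.5, 6.5, 0.0, 0.0, 0.0, 0.0, 0.0, 0.0]]
`print(gradients)` → prints [6.0, 4.5, 6.5, 0.0, 0.0, 0.0, 0.0, 0.0, 0.0]
`print(grad_refs[0] is grad_refs[1])` → prints True

Answer:
[6.0, 4.5, 6.5, 0.0, 0.0, 0.0, 0.0, 0.0, 0.0]
True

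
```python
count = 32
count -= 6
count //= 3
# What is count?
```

Trace:
`count = 32` → count = 32
`count -= 6` → count = 26
`count //= 3` → count = 8
So count = 8

Answer: 8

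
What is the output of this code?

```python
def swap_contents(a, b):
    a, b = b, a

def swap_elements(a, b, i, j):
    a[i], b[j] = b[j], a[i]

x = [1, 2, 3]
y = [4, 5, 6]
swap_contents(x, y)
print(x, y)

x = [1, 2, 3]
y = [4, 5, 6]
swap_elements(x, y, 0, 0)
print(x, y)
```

Key concept: parameter rebinding vs mutation.
Step by step:
`x = [1, 2, 3]` → x = [1, 2, 3]
`y = [4, 5, 6]` → y = [4, 5, 6]
`swap_contents(x, y)` → no visible change to tracked variables
`print(x, y)` → prints [1, 2, 3] [4, 5, 6]
`x = [1, 2, 3]` → x = [1, 2, 3]
`y = [4, 5, 6]` → y = [4, 5, 6]
`swap_elements(x, y, 0, 0)` → x = [4, 2, 3]; y = [1, 5, 6]
`print(x, y)` → prints [4, 2, 3] [1, 5, 6]

Answer:
[1, 2, 3] [4, 5, 6]
[4, 2, 3] [1, 5, 6]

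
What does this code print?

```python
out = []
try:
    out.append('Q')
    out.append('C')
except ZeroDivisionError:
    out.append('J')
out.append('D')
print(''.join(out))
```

Execution trace: 'Q' (try body) → 'C' (try body, no exception) → 'D' (after the try/except). Output: QCD

Answer: QCD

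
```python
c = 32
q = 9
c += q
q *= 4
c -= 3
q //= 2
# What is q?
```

Trace:
`c = 32` → c = 32
`q = 9` → q = 9
`c += q` → c = 41
`q *= 4` → q = 36
`c -= 3` → c = 38
`q //= 2` → q = 18
So q = 18

Answer: 18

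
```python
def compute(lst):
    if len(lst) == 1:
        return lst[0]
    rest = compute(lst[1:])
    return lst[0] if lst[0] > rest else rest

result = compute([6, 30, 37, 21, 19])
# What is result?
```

Recursive max over [6, 30, 37, 21, 19] = 37

Answer: 37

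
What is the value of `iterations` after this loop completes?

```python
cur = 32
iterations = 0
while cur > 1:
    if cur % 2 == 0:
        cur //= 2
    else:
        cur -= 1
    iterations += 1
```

Steps to reduce 32 to 1
`iterations` takes the values: 0 → 1 → 2 → 3 → 4 → 5

Answer: 5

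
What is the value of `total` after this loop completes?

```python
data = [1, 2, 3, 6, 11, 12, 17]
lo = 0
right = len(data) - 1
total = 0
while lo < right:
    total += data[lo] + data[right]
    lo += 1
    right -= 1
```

Sum of pairs from ends
`total` takes the values: 0 → 18 → 32 → 46

Answer: 46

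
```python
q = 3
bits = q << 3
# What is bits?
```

Trace:
`q = 3` → q = 3
`bits = q << 3` → bits = 24
So bits = 24

Answer: 24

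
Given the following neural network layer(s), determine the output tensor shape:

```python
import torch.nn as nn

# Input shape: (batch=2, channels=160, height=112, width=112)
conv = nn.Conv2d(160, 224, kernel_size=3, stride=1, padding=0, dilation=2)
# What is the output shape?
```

Input: (2, 160, 112, 112) -> Output: (2, 224, 108, 108)

Answer: (2, 224, 108, 108)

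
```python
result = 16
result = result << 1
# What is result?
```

Trace:
`result = 16` → result = 16
`result = result << 1` → result = 32
So result = 32

Answer: 32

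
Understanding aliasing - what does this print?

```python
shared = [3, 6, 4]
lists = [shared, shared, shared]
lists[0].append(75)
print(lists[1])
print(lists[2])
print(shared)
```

Key concept: list of same reference.
Step by step:
`shared = [3, 6, 4]` → shared = [3, 6, 4]
`lists = [shared, shared, shared]` → lists = [[3, 6, 4], [3, 6, 4], [3, 6, 4]]
`lists[0].append(75)` → shared = [3, 6, 4, 75]; lists = [[3, 6, 4, 75], [3, 6, 4, 75], [3, 6, 4, 75]]
`print(lists[1])` → prints [3, 6, 4, 75]
`print(lists[2])` → prints [3, 6, 4, 75]
`print(shared)` → prints [3, 6, 4, 75]

Answer:
[3, 6, 4, 75]
[3, 6, 4, 75]
[3, 6, 4, 75]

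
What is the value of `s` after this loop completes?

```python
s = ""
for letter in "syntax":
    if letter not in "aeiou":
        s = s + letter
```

Remove vowels from 'syntax'
`s` takes the values: "" → "s" → "sy" → "syn" → "synt" → "syntx"

Answer: "syntx"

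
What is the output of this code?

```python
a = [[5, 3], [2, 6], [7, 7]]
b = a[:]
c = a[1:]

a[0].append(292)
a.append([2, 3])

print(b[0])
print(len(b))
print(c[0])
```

Key concept: slice with nested mutation.
Step by step:
`a = [[5, 3], [2, 6], [7, 7]]` → a = [[5, 3], [2, 6], [7, 7]]
`b = a[:]` → b = [[5, 3], [2, 6], [7, 7]]
`c = a[1:]` → c = [[2, 6], [7, 7]]
`a[0].append(292)` → a = [[5, 3, 292], [2, 6], [7, 7]]; b = [[5, 3, 292], [2, 6], [7, 7]]
`a.append([2, 3])` → a = [[5, 3, 292], [2, 6], [7, 7], [2, 3]]
`print(b[0])` → prints [5, 3, 292]
`print(len(b))` → prints 3
`print(c[0])` → prints [2, 6]

Answer:
[5, 3, 292]
3
[2, 6]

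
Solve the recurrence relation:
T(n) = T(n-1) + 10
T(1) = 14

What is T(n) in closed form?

Unrolling: T(n) = T(1) + 10·(n-1) = 14 + 10(n-1) = 10n + 4.

Answer: T(n) = 10n + 4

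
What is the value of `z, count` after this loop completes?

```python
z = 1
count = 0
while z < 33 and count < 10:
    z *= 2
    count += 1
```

Double until >= 33 or 10 iterations
`z, count` takes the values: (1, 0) → (2, 0) → (2, 1) → (4, 1) → (4, 2) → (8, 2) → (8, 3) → (16, 3) → (16, 4) → (32, 4) → (32, 5) → (64, 5) → (64, 6)

Answer: 64, 6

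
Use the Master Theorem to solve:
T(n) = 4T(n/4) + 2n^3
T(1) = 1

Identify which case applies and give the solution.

a=4, b=4, f(n)=2n^3. log_4(4) = 1. Since c=3 > 1 and the regularity condition holds (4(n/4)^3 = (4/4^3)n^3 with 4/4^3 < 1), Case 3 applies: T(n) = Θ(f(n)) = O(n^3).

Answer: O(n^3) - Case 3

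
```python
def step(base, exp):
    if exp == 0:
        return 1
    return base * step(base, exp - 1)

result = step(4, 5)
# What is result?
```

step(4, 5) = 4 * 4 * 4 * 4 * 4 = 1024

Answer: 1024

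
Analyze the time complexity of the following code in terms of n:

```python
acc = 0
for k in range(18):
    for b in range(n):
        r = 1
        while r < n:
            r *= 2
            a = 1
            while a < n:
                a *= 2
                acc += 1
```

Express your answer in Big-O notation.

Each loop level contributes: 1 × n × log n × log n. Multiplying the contributions gives O(n log² n).

Answer: O(n log² n)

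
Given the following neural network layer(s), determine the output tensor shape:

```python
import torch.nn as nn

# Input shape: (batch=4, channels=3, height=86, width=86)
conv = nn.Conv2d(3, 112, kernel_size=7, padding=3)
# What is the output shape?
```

Input: (4, 3, 86, 86) -> Output: (4, 112, 86, 86)

Answer: (4, 112, 86, 86)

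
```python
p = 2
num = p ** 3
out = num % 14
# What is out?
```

Trace:
`p = 2` → p = 2
`num = p ** 3` → num = 8
`out = num % 14` → out = 8
So out = 8

Answer: 8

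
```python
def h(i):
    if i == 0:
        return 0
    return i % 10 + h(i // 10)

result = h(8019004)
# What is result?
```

Sum of digits of 8019004: 4 + 0 + 0 + 9 + 1 + 0 + 8 = 22

Answer: 22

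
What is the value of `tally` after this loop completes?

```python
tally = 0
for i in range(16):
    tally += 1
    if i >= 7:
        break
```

Loop breaks when i reaches 7, tally is 8
`tally` takes the values: 0 → 1 → 2 → 3 → 4 → 5 → 6 → 7 → 8

Answer: 8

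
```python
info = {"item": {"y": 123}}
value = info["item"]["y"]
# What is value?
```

Trace:
`info = {"item": {"y": 123}}` → info = {'item': {'y': 123}}
`value = info["item"]["y"]` → value = 123
So value = 123

Answer: 123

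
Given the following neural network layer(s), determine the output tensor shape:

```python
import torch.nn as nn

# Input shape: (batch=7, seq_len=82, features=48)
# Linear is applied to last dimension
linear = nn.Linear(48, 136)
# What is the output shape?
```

Input: (7, 82, 48) -> Output: (7, 82, 136)

Answer: (7, 82, 136)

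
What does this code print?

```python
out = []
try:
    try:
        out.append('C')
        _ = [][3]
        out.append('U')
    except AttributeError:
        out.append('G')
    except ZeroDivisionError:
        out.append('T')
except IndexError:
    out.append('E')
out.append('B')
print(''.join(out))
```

Execution trace: 'C' (try body) → 'E' (outer except IndexError) → 'B' (after the try/except). Output: CEB

Answer: CEB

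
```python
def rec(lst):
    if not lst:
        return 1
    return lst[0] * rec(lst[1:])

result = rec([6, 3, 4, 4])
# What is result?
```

Product over [6, 3, 4, 4] = 6 * 3 * 4 * 4 = 288

Answer: 288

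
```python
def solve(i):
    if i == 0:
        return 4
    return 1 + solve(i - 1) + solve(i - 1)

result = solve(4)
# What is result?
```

solve(i) = 1 + 2·solve(i-1), solve(0)=4. Closed form: (4+1)·2^4 - 1 = 79.

Answer: 79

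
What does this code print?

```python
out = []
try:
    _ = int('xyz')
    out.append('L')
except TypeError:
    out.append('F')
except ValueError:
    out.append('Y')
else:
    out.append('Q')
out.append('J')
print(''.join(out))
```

Execution trace: 'Y' (except ValueError) → 'J' (after the try/except). Output: YJ

Answer: YJ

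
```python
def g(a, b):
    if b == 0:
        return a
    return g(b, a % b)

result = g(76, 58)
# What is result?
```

g(76, 58) -> g(58, 18) -> g(18, 4) -> g(4, 2) -> g(2, 0) -> 2

Answer: 2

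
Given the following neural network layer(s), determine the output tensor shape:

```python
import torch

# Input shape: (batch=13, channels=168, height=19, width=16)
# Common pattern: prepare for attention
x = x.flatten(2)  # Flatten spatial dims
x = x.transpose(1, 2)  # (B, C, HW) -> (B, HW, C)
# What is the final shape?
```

Input: (13, 168, 19, 16) -> after flatten(2): (13, 168, 304) -> Output: (13, 304, 168)

Answer: (13, 304, 168)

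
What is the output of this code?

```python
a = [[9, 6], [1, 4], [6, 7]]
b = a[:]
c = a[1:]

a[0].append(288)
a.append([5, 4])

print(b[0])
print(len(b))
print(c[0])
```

Key concept: slice with nested mutation.
Step by step:
`a = [[9, 6], [1, 4], [6, 7]]` → a = [[9, 6], [1, 4], [6, 7]]
`b = a[:]` → b = [[9, 6], [1, 4], [6, 7]]
`c = a[1:]` → c = [[1, 4], [6, 7]]
`a[0].append(288)` → a = [[9, 6, 288], [1, 4], [6, 7]]; b = [[9, 6, 288], [1, 4], [6, 7]]
`a.append([5, 4])` → a = [[9, 6, 288], [1, 4], [6, 7], [5, 4]]
`print(b[0])` → prints [9, 6, 288]
`print(len(b))` → prints 3
`print(c[0])` → prints [1, 4]

Answer:
[9, 6, 288]
3
[1, 4]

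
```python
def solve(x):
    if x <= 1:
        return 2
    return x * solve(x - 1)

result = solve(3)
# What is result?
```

solve(3) = 3 * 2 * 2 = 12

Answer: 12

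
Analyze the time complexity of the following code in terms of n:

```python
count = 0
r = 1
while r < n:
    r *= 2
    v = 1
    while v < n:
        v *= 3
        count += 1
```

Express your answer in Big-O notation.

Each loop level contributes: log n × log n. Multiplying the contributions gives O(log² n).

Answer: O(log² n)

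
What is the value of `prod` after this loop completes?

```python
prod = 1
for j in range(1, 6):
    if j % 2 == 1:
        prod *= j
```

Product of odd numbers 1 to 5
`prod` takes the values: 1 → 3 → 15

Answer: 15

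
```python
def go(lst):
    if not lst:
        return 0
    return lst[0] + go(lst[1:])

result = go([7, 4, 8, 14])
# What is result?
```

7 + 4 + 8 + 14 + 0 = 33

Answer: 33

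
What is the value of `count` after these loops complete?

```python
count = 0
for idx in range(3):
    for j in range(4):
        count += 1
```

3 * 4 = 12
`count` takes the values: 0 → 1 → 2 → 3 → 4 → 5 → 6 → 7 → 8 → 9 → 10 → 11 → 12

Answer: 12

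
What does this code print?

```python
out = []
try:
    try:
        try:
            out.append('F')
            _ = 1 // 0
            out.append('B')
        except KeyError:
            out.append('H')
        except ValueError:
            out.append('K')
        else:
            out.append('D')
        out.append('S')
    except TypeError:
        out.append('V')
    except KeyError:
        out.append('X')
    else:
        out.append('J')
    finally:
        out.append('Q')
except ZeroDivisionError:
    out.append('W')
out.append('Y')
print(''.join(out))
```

Execution trace: 'F' (inner try body) → 'Q' (finally) → 'W' (outer except ZeroDivisionError) → 'Y' (after the try/except). Output: FQWY

Answer: FQWY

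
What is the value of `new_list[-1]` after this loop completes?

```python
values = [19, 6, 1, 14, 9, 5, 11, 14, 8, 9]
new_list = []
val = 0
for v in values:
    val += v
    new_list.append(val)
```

Cumulative sum ends at 96
`new_list` takes the values: [] → [19] → [19, 25] → [19, 25, 26] → [19, 25, 26, 40] → [19, 25, 26, 40, 49] → [19, 25, 26, 40, 49, 54] → [19, 25, 26, 40, 49, 54, 65] → [19, 25, 26, 40, 49, 54, 65, 79] → [19, 25, 26, 40, 49, 54, 65, 79, 87] → [19, 25, 26, 40, 49, 54, 65, 79, 87, 96]
So `new_list[-1]` = 96

Answer: 96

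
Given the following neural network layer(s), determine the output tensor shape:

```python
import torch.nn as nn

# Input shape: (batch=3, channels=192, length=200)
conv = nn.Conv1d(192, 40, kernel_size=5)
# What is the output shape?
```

Input: (3, 192, 200) -> Output: (3, 40, 196)

Answer: (3, 40, 196)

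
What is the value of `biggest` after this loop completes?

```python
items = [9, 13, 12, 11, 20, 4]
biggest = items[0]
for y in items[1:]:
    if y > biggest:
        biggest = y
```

Maximum of [9, 13, 12, 11, 20, 4]
`biggest` takes the values: 9 → 13 → 20

Answer: 20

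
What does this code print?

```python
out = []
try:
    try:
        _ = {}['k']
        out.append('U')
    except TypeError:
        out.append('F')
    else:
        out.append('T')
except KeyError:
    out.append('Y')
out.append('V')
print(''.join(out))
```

Execution trace: 'Y' (outer except KeyError) → 'V' (after the try/except). Output: YV

Answer: YV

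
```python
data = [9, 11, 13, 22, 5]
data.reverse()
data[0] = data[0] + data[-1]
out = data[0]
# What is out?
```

Trace:
`data = [9, 11, 13, 22, 5]` → data = [9, 11, 13, 22, 5]
`data.reverse()` → data = [5, 22, 13, 11, 9]
`data[0] = data[0] + data[-1]` → data = [14, 22, 13, 11, 9]
`out = data[0]` → out = 14
So out = 14

Answer: 14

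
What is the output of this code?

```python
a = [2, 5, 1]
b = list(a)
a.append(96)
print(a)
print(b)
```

Key concept: list() constructor creates copy.
Step by step:
`a = [2, 5, 1]` → a = [2, 5, 1]
`b = list(a)` → b = [2, 5, 1]
`a.append(96)` → a = [2, 5, 1, 96]
`print(a)` → prints [2, 5, 1, 96]
`print(b)` → prints [2, 5, 1]

Answer:
[2, 5, 1, 96]
[2, 5, 1]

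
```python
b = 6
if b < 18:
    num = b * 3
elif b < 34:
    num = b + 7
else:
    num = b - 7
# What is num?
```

Trace:
`b = 6` → b = 6
`if b < 18: ...` → b < 18 is True → num = 18
So num = 18

Answer: 18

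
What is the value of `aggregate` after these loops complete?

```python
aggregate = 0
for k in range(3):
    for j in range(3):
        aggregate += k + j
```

Sum of all k+j for k,j in 3x3
`aggregate` takes the values: 0 → 1 → 3 → 4 → 6 → 9 → 11 → 14 → 18

Answer: 18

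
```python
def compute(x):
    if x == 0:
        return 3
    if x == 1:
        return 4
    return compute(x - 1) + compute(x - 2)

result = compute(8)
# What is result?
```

Build up from base cases: compute(0)=3, compute(1)=4, compute(2)=7, compute(3)=11, compute(4)=18, compute(5)=29, compute(6)=47, ..., compute(8)=123

Answer: 123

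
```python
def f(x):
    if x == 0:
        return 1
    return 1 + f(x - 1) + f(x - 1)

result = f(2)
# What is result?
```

f(x) = 1 + 2·f(x-1), f(0)=1. Closed form: (1+1)·2^2 - 1 = 7.

Answer: 7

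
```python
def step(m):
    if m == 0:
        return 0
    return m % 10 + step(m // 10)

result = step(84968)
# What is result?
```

Sum of digits of 84968: 8 + 6 + 9 + 4 + 8 = 35

Answer: 35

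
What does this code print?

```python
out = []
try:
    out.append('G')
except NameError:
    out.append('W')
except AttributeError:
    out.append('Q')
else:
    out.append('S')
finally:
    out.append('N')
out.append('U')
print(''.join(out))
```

Execution trace: 'G' (try body, no exception) → 'S' (else) → 'N' (finally) → 'U' (after the try/except). Output: GSNU

Answer: GSNU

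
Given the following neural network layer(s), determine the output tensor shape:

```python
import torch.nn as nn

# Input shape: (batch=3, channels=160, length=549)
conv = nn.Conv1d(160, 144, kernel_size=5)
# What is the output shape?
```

Input: (3, 160, 549) -> Output: (3, 144, 545)

Answer: (3, 144, 545)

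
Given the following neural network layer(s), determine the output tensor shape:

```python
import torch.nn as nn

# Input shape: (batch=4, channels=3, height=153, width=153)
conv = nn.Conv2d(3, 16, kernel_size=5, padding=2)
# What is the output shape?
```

Input: (4, 3, 153, 153) -> Output: (4, 16, 153, 153)

Answer: (4, 16, 153, 153)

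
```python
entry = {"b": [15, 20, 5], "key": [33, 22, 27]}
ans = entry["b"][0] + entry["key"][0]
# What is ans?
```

Trace:
`entry = {"b": [15, 20, 5], "key": [33, 22, 27]}` → entry = {'b': [15, 20, 5], 'key': [33, 22, 27]}
`ans = entry["b"][0] + entry["key"][0]` → ans = 48
So ans = 48

Answer: 48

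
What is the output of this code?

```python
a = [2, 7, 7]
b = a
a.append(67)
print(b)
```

Key concept: basic list aliasing.
Step by step:
`a = [2, 7, 7]` → a = [2, 7, 7]
`b = a` → b = [2, 7, 7] (same object as a)
`a.append(67)` → a = [2, 7, 7, 67] (same object as b); b = [2, 7, 7, 67] (same object as a)
`print(b)` → prints [2, 7, 7, 67]

Answer: [2, 7, 7, 67]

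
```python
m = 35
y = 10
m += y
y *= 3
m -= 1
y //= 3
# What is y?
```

Trace:
`m = 35` → m = 35
`y = 10` → y = 10
`m += y` → m = 45
`y *= 3` → y = 30
`m -= 1` → m = 44
`y //= 3` → y = 10
So y = 10

Answer: 10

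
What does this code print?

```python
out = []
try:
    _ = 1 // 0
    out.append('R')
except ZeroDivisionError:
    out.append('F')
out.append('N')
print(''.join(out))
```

Execution trace: 'F' (except ZeroDivisionError) → 'N' (after the try/except). Output: FN

Answer: FN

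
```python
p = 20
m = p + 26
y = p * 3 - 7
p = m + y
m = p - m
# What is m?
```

Trace:
`p = 20` → p = 20
`m = p + 26` → m = 46
`y = p * 3 - 7` → y = 53
`p = m + y` → p = 99
`m = p - m` → m = 53
So m = 53

Answer: 53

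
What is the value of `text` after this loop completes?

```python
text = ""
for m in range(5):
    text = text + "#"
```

Repeat '#' 5 times
`text` takes the values: "" → "#" → "##" → "###" → "####" → "#####"

Answer: "#####"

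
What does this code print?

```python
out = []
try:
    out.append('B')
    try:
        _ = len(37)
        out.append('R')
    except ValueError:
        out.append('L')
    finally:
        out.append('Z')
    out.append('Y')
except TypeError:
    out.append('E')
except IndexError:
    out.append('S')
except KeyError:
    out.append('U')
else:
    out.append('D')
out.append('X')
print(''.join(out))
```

Execution trace: 'B' (try body) → 'Z' (inner finally) → 'E' (except TypeError) → 'X' (after the try/except). Output: BZEX

Answer: BZEX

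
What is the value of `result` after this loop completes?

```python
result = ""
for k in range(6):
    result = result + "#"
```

Repeat '#' 6 times
`result` takes the values: "" → "#" → "##" → "###" → "####" → "#####" → "######"

Answer: "######"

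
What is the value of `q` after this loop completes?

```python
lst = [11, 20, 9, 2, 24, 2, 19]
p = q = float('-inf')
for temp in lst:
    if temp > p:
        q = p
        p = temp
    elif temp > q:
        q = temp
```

Second largest (with repeats) in [11, 20, 9, 2, 24, 2, 19]
`q` takes the values: -inf → 11 → 20

Answer: 20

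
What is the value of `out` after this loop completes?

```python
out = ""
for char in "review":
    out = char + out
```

Reverse 'review'
`out` takes the values: "" → "r" → "er" → "ver" → "iver" → "eiver" → "weiver"

Answer: "weiver"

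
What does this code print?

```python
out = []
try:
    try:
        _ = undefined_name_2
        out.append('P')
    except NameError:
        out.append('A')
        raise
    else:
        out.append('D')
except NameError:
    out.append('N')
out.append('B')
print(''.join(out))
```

Execution trace: 'A' (inner except NameError) → 'N' (outer except NameError) → 'B' (after the try/except). Output: ANB

Answer: ANB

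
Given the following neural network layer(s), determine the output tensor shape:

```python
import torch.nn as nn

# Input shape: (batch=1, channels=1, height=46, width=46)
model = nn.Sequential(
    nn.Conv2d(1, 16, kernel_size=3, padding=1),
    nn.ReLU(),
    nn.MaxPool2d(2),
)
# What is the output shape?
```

Input: (1, 1, 46, 46) -> after Conv2d: (1, 16, 46, 46) -> after ReLU: (1, 16, 46, 46) -> Output: (1, 16, 23, 23)

Answer: (1, 16, 23, 23)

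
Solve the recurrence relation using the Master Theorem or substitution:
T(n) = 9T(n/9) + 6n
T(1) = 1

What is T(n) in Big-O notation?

By Master Theorem: a=9, b=9, f(n)=6n. Since log_9(9) = 1 and f(n) = Θ(n^1), Case 2 applies. T(n) = O(n log n).

Answer: O(n log n)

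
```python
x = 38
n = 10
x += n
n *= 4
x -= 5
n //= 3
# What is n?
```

Trace:
`x = 38` → x = 38
`n = 10` → n = 10
`x += n` → x = 48
`n *= 4` → n = 40
`x -= 5` → x = 43
`n //= 3` → n = 13
So n = 13

Answer: 13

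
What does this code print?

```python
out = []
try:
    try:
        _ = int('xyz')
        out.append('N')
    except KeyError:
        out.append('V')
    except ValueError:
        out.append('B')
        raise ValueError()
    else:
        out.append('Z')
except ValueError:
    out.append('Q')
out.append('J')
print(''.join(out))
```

Execution trace: 'B' (inner except ValueError) → 'Q' (outer except ValueError) → 'J' (after the try/except). Output: BQJ

Answer: BQJ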